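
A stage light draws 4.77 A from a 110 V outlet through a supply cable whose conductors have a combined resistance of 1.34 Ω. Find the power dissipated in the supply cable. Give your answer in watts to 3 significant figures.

Line loss is just I²R for the cable — we know both I and R_line directly.
The supply cable carries the full 4.77 A.
P_line = I² R_line = (4.770)² × 1.34 = 30.49 W

30.5 W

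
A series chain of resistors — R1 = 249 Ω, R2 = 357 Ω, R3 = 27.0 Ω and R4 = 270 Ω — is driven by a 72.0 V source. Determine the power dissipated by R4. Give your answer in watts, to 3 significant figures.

1.72 W

Since the resistors are in series they all carry the loop current I = V/R_total; the power in any one is I²R.
R_total = 249 + 357 + 27.0 + 270 = 903.0 Ω
I = V / R_total = 72.0 / 903.0 = 0.07973 A
P_R4 = I² × R4 = (0.07973)² × 270 = 1.717 W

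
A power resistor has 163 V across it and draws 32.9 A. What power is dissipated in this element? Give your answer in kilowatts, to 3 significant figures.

5.36 kW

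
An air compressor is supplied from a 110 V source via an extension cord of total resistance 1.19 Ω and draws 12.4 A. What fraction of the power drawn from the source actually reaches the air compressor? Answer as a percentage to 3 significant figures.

86.6 %

The extension cord carries the full 12.4 A.
P_line = I² R_line = (12.40)² × 1.19 = 183.0 W
P_source = V I = 110 × 12.40 = 1364 W; P_load = 1181 W
η = P_load / P_source = 1181 / 1364 = 0.8659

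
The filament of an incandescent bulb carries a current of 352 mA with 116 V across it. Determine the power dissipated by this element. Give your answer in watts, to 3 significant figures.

40.8 W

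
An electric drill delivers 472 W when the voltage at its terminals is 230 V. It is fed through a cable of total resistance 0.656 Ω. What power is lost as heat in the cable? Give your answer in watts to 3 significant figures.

Line loss is just I²R for the cable — we know both I and R_line directly.
I = P / V = 472 / 230 = 2.052 A through the cable.
P_line = I² R_line = (2.052)² × 0.656 = 2.763 W

2.76 W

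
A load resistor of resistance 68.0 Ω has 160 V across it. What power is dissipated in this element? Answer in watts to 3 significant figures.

We know the drop across the element and its resistance — P = V²/R, one step.
P = (160 V)² / 68.0 Ω = 376.5 W

376 W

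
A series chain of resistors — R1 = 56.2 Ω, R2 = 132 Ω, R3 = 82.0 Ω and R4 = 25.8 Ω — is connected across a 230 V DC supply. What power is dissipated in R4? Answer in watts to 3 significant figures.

15.6 W

Series elements share the same current, so find I first, then use P = I²R.
R_total = 56.2 + 132 + 82.0 + 25.8 = 296.0 Ω
I = V / R_total = 230 / 296.0 = 0.7770 A
P_R4 = I² × R4 = (0.7770)² × 25.8 = 15.58 W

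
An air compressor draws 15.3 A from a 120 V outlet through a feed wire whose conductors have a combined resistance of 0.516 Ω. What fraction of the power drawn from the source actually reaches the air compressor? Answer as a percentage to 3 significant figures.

93.4 %

The feed wire carries the full 15.3 A.
P_line = I² R_line = (15.30)² × 0.516 = 120.8 W
P_source = V I = 120 × 15.30 = 1836 W; P_load = 1715 W
η = P_load / P_source = 1715 / 1836 = 0.9342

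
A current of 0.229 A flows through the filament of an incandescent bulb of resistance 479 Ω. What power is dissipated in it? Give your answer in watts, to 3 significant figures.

With I and R stated, P = I²R applies in one step.
P = (0.2290 A)² × 479 Ω = 25.12 W

25.1 W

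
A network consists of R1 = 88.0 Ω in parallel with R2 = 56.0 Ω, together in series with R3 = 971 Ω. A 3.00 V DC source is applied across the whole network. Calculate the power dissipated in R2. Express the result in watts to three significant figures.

0.000186 W

First find R_p for the parallel pair, then treat R_p + R3 as a series loop.
R_p = (88.0×56.0)/(88.0+56.0) = 34.22 Ω
R_total = R_p + 971 = 34.22 + 971 = 1005 Ω
I = V / R_total = 3.00 / 1005 = 0.002984 A
Voltage across the parallel pair: V_p = I × R_p = 0.002984 × 34.22 = 0.1021 V
R2 sits across V_p; its power is V_p²/R.
P_R2 = (0.1021)² / 56.0 = 0.0001863 W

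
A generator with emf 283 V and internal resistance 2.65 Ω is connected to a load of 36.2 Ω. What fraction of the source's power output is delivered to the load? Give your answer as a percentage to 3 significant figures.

93.2 %

The source delivers εI, of which I²R reaches the load and I²r is lost; since I is common, η = R/(R+r).
η = R / (R + r) = 36.2 / (36.2 + 2.65) = 0.9318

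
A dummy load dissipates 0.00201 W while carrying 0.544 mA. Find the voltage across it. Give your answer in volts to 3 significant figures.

From P = V I = I²R = V²/R, with the two given quantities we get V = P / I.
V = 0.00201 / 0.0005440 = 3.695 V

3.69 V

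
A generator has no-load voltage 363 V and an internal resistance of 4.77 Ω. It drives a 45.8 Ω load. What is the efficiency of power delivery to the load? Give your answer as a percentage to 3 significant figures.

90.6 %

η = P_load/(P_load+P_int) = I²R/(I²R+I²r) = R/(R+r) — the I² cancels for series elements.
η = R / (R + r) = 45.8 / (45.8 + 4.77) = 0.9057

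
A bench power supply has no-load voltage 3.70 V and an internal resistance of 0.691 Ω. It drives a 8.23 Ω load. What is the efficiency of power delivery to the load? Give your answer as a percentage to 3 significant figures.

92.3 %

η = P_load/(P_load+P_int) = I²R/(I²R+I²r) = R/(R+r) — the I² cancels for series elements.
η = R / (R + r) = 8.23 / (8.23 + 0.691) = 0.9225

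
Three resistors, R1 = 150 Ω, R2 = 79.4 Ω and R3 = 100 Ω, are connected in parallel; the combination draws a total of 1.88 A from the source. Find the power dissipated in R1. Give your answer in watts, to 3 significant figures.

27.5 W

Parallel branches share V, not I — compute V via R_eq, then use V²/R for the target branch.
1/R_eq = 1/150 + 1/79.4 + 1/100 ⇒ R_eq = 34.18 Ω
V = I_total × R_eq = 1.880 × 34.18 = 64.25 V
P_R1 = V² / R1 = (64.25)² / 150 = 27.52 W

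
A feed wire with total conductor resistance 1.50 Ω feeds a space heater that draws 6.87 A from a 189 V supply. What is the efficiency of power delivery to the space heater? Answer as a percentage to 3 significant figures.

94.5 %

The feed wire carries the full 6.87 A.
P_line = I² R_line = (6.870)² × 1.50 = 70.80 W
P_source = V I = 189 × 6.870 = 1298 W; P_load = 1228 W
η = P_load / P_source = 1228 / 1298 = 0.9455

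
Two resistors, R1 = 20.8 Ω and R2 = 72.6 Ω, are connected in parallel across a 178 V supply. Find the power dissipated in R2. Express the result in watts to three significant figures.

436 W

R2 sits directly across the source, so P = V²/R with V = 178 V.
P_R2 = V² / R2 = (178)² / 72.6 Ω = 436.4 W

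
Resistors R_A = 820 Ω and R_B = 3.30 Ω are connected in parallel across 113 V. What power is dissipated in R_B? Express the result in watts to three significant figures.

3870 W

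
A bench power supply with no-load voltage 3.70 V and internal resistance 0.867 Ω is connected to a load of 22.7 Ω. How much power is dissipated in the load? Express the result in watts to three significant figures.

0.560 W

Load and internal resistance form a series loop — compute the loop current, then the load power via I²R.
I = ε / (r + R) = 3.70 / (0.867 + 22.7) = 0.1570 A
P_load = I² R = (0.1570)² × 22.7 = 0.5595 W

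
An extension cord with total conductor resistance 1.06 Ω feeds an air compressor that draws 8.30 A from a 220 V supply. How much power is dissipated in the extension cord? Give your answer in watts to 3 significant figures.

73.0 W

Only the current and the line resistance are needed for the I²R loss.
The extension cord carries the full 8.30 A.
P_line = I² R_line = (8.300)² × 1.06 = 73.02 W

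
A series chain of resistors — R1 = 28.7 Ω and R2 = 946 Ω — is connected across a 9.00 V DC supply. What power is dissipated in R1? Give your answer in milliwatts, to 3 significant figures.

2.45 mW

The current is common to all series resistors; compute it, then apply P = I²R for the target.
R_total = 28.7 + 946 = 974.7 Ω
I = V / R_total = 9.00 / 974.7 = 0.009234 A
P_R1 = I² × R1 = (0.009234)² × 28.7 = 0.002447 W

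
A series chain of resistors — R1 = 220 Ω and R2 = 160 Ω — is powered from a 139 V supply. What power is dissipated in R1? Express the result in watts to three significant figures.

Since the resistors are in series they all carry the loop current I = V/R_total; the power in any one is I²R.
R_total = 220 + 160 = 380.0 Ω
I = V / R_total = 139 / 380.0 = 0.3658 A
P_R1 = I² × R1 = (0.3658)² × 220 = 29.44 W

29.4 W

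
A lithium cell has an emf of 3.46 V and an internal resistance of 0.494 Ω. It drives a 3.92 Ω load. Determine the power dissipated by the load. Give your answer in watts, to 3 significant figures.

Load and internal resistance form a series loop — compute the loop current, then the load power via I²R.
I = ε / (r + R) = 3.46 / (0.494 + 3.92) = 0.7839 A
P_load = I² R = (0.7839)² × 3.92 = 2.409 W

2.41 W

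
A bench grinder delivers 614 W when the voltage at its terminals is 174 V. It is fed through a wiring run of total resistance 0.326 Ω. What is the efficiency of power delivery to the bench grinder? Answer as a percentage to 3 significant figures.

I = P / V = 614 / 174 = 3.529 A through the wiring run.
P_line = I² R_line = (3.529)² × 0.326 = 4.059 W
P_source = P_load + P_line = 614.0 + 4.059 = 618.1 W
η = P_load / P_source = 614.0 / 618.1 = 0.9934

99.3 %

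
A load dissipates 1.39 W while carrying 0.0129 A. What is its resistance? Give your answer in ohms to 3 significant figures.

8350 Ω

Inverting the appropriate power form: R = P / I².
R = 1.39 / (0.01290)² = 8353 Ω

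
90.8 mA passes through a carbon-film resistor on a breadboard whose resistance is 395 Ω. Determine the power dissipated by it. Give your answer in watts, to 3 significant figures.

Knowing I and R, the power is just I²R — no need to find V first.
P = (0.09080 A)² × 395 Ω = 3.257 W

3.26 W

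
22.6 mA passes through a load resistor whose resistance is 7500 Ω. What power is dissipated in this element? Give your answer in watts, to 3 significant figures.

3.83 W

The current through and the resistance of the element are both given; use P = I²R.
P = (0.02260 A)² × 7500 Ω = 3.831 W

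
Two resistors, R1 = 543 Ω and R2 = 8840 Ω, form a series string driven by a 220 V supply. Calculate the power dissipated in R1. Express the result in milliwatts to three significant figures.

299 mW

Since the resistors are in series they all carry the loop current I = V/R_total; the power in any one is I²R.
R_total = 543 + 8840 = 9383 Ω
I = V / R_total = 220 / 9383 = 0.02345 A
P_R1 = I² × R1 = (0.02345)² × 543 = 0.2985 W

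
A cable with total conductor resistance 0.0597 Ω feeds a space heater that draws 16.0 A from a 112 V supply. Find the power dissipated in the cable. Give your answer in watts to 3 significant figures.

The cable and load are in series, so the same current flows in both; the loss is I²R_line.
The cable carries the full 16.0 A.
P_line = I² R_line = (16.00)² × 0.0597 = 15.28 W

15.3 W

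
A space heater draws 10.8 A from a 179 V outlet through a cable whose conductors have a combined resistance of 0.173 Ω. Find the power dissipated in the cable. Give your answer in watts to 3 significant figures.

The cable is a series resistance carrying the load current; its dissipation is I²R_line.
The cable carries the full 10.8 A.
P_line = I² R_line = (10.80)² × 0.173 = 20.18 W

20.2 W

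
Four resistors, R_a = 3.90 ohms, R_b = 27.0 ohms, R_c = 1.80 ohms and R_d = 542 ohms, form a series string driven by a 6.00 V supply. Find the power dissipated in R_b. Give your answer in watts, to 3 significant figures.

In a series string the same current flows through every resistor — find that current, then P = I²R for the one we want.
R_total = 3.90 + 27.0 + 1.80 + 542 = 574.7 Ω
I = V / R_total = 6.00 / 574.7 = 0.01044 A
P_R_b = I² × R_b = (0.01044)² × 27.0 = 0.002943 W

0.00294 W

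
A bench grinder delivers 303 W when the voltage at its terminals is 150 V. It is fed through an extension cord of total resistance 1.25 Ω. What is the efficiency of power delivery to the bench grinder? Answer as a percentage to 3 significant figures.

98.3 %

I = P / V = 303 / 150 = 2.020 A through the extension cord.
P_line = I² R_line = (2.020)² × 1.25 = 5.101 W
P_source = P_load + P_line = 303.0 + 5.101 = 308.1 W
η = P_load / P_source = 303.0 / 308.1 = 0.9834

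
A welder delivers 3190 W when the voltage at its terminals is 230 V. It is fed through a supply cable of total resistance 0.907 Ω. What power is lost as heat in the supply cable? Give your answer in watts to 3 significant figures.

Line loss is just I²R for the cable — we know both I and R_line directly.
I = P / V = 3190 / 230 = 13.87 A through the supply cable.
P_line = I² R_line = (13.87)² × 0.907 = 174.5 W

174 W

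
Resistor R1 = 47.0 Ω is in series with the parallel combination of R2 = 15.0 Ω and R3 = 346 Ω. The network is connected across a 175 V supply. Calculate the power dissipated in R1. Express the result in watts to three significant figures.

Collapse R2‖R3 to a single equivalent, reducing the network to two series elements.
R_p = (15.0×346)/(15.0+346) = 14.38 Ω
R_total = 47.0 + 14.38 = 61.38 Ω
I = V / R_total = 175 / 61.38 = 2.851 A
R1 carries the full series current, so P = I²R.
P_R1 = (2.851)² × 47.0 = 382.1 W

382 W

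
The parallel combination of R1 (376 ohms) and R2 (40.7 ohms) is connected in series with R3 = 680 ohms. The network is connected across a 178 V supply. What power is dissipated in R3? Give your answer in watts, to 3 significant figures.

First find R_p for the parallel pair, then treat R_p + R3 as a series loop.
R_p = (376×40.7)/(376+40.7) = 36.72 Ω
R_total = R_p + 680 = 36.72 + 680 = 716.7 Ω
I = V / R_total = 178 / 716.7 = 0.2484 A
R3 is the series element, so its power is I²R.
P_R3 = (0.2484)² × 680 = 41.94 W

41.9 W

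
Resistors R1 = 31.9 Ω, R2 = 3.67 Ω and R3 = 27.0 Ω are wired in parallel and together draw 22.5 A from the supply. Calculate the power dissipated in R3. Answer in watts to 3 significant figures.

Parallel branches share V, not I — compute V via R_eq, then use V²/R for the target branch.
1/R_eq = 1/31.9 + 1/3.67 + 1/27.0 ⇒ R_eq = 2.934 Ω
V = I_total × R_eq = 22.50 × 2.934 = 66.01 V
P_R3 = V² / R3 = (66.01)² / 27.0 = 161.4 W

161 W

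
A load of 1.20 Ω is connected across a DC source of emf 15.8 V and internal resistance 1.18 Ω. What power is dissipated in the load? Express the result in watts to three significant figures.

52.9 W

The internal resistance and the load are in series, so the same I flows through both; get I from ε/(r+R), then I²R for the load.
I = ε / (r + R) = 15.8 / (1.18 + 1.20) = 6.639 A
P_load = I² R = (6.639)² × 1.20 = 52.89 W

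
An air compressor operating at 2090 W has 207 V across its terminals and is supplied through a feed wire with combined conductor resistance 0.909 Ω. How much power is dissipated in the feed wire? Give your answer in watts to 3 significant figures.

92.7 W

Line loss is just I²R for the cable — we know both I and R_line directly.
I = P / V = 2090 / 207 = 10.10 A through the feed wire.
P_line = I² R_line = (10.10)² × 0.909 = 92.67 W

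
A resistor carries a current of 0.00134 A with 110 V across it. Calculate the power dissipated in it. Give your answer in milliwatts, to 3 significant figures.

Both the voltage across and the current through the element are known, so P = V I applies directly.
P = 110 V × 0.001340 A = 0.1474 W

147 mW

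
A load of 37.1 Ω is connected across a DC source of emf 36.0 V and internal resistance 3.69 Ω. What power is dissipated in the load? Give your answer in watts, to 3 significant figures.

The internal resistance and the load are in series, so the same I flows through both; get I from ε/(r+R), then I²R for the load.
I = ε / (r + R) = 36.0 / (3.69 + 37.1) = 0.8826 A
P_load = I² R = (0.8826)² × 37.1 = 28.90 W

28.9 W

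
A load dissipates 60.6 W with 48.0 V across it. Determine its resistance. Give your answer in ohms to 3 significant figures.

38.0 Ω

Rearranging the power relation for the two known quantities gives R = V² / P.
R = (48.0)² / 60.6 = 38.02 Ω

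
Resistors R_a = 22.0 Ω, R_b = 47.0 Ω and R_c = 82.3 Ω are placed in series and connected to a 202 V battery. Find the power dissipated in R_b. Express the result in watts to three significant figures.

83.8 W

Since the resistors are in series they all carry the loop current I = V/R_total; the power in any one is I²R.
R_total = 22.0 + 47.0 + 82.3 = 151.3 Ω
I = V / R_total = 202 / 151.3 = 1.335 A
P_R_b = I² × R_b = (1.335)² × 47.0 = 83.78 W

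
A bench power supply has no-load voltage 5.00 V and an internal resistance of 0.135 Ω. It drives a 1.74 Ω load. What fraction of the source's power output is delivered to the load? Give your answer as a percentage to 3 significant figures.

η = P_load/(P_load+P_int) = I²R/(I²R+I²r) = R/(R+r) — the I² cancels for series elements.
η = R / (R + r) = 1.74 / (1.74 + 0.135) = 0.9280

92.8 %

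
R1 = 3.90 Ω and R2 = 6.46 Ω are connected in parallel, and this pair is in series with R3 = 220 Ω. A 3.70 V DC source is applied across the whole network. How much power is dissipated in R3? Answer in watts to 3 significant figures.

0.0609 W

Combine R1 and R2 into their parallel equivalent first, reducing the network to two series resistors.
R_p = (3.90×6.46)/(3.90+6.46) = 2.432 Ω
R_total = R_p + 220 = 2.432 + 220 = 222.4 Ω
I = V / R_total = 3.70 / 222.4 = 0.01663 A
R3 is the series element, so its power is I²R.
P_R3 = (0.01663)² × 220 = 0.06087 W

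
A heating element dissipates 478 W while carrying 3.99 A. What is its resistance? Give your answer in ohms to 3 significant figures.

Rearranging the power relation for the two known quantities gives R = P / I².
R = 478 / (3.990)² = 30.02 Ω

30.0 Ω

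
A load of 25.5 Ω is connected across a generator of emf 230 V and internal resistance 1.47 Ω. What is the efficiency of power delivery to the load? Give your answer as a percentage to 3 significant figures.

Efficiency is P_load / P_total. With a series r and R sharing the same I, P = I²R for each, so η = R/(R+r).
η = R / (R + r) = 25.5 / (25.5 + 1.47) = 0.9455

94.5 %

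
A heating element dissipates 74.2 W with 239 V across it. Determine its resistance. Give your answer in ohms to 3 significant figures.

770 Ω

From P = V I = I²R = V²/R, with the two given quantities we get R = V² / P.
R = (239)² / 74.2 = 769.8 Ω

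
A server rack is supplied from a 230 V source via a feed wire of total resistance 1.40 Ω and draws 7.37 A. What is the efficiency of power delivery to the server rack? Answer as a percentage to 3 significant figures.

The feed wire carries the full 7.37 A.
P_line = I² R_line = (7.370)² × 1.40 = 76.04 W
P_source = V I = 230 × 7.370 = 1695 W; P_load = 1619 W
η = P_load / P_source = 1619 / 1695 = 0.9551

95.5 %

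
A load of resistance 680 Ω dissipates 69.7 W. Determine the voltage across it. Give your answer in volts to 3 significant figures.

The two known quantities fix the third via V = √(P R).
V = √(69.7 × 680) = 217.7 V

218 V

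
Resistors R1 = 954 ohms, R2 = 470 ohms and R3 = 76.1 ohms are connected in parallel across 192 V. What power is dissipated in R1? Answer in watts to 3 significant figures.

R1 sits directly across the source, so P = V²/R with V = 192 V.
P_R1 = V² / R1 = (192)² / 954 Ω = 38.64 W

38.6 W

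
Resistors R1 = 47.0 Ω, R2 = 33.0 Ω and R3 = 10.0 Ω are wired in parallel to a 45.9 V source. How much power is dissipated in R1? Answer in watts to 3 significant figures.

44.8 W

R1 sits directly across the source, so P = V²/R with V = 45.9 V.
P_R1 = V² / R1 = (45.9)² / 47.0 Ω = 44.83 W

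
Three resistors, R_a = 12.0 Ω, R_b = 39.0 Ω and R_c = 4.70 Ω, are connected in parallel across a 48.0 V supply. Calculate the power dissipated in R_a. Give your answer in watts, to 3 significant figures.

192 W

Every branch has 48.0 V across it, so for R_a the power is simply V²/R.
P_R_a = V² / R_a = (48.0)² / 12.0 Ω = 192.0 W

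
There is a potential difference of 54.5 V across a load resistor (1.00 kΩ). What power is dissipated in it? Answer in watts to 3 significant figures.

2.97 W

V and R are stated; P = V²/R avoids computing the current.
P = (54.5 V)² / 1000 Ω = 2.970 W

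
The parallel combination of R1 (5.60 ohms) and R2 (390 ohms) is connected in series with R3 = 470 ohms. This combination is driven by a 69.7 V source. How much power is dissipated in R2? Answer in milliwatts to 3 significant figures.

Reduce the parallel combination to a single R_p; the circuit then becomes R_p in series with the remaining resistor.
R_p = (5.60×390)/(5.60+390) = 5.521 Ω
R_total = R_p + 470 = 5.521 + 470 = 475.5 Ω
I = V / R_total = 69.7 / 475.5 = 0.1466 A
Voltage across the parallel pair: V_p = I × R_p = 0.1466 × 5.521 = 0.8092 V
Use P = V²/R for R2 with V = V_p.
P_R2 = (0.8092)² / 390 = 0.001679 W

1.68 mW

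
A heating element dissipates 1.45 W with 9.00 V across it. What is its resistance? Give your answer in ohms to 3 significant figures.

55.9 Ω

Rearranging the power relation for the two known quantities gives R = V² / P.
R = (9.00)² / 1.45 = 55.86 Ω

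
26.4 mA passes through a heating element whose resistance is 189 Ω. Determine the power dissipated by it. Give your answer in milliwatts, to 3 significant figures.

132 mW

Current and resistance are given, so P = I²R is the direct form.
P = (0.02640 A)² × 189 Ω = 0.1317 W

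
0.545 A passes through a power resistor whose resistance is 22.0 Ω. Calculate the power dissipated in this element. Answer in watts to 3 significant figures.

6.53 W

With I and R stated, P = I²R applies in one step.
P = (0.5450 A)² × 22.0 Ω = 6.535 W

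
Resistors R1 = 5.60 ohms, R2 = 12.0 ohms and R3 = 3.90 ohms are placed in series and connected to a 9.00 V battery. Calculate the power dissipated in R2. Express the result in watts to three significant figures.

Series elements share the same current, so find I first, then use P = I²R.
R_total = 5.60 + 12.0 + 3.90 = 21.50 Ω
I = V / R_total = 9.00 / 21.50 = 0.4186 A
P_R2 = I² × R2 = (0.4186)² × 12.0 = 2.103 W

2.10 W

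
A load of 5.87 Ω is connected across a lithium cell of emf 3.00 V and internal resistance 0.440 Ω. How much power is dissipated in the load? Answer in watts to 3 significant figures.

1.33 W

The internal resistance and the load are in series, so the same I flows through both; get I from ε/(r+R), then I²R for the load.
I = ε / (r + R) = 3.00 / (0.440 + 5.87) = 0.4754 A
P_load = I² R = (0.4754)² × 5.87 = 1.327 W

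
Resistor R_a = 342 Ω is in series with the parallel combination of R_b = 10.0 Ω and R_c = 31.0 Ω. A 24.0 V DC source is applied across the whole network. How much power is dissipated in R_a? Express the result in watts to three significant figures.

Reduce the parallel pair to R_p first; the network is then a simple series string.
R_p = (10.0×31.0)/(10.0+31.0) = 7.561 Ω
R_total = 342 + 7.561 = 349.6 Ω
I = V / R_total = 24.0 / 349.6 = 0.06866 A
The full supply current passes through R_a: P = I²R.
P_R_a = (0.06866)² × 342 = 1.612 W

1.61 W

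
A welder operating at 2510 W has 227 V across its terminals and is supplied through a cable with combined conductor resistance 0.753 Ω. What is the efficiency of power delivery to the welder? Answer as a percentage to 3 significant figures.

96.5 %

I = P / V = 2510 / 227 = 11.06 A through the cable.
P_line = I² R_line = (11.06)² × 0.753 = 92.06 W
P_source = P_load + P_line = 2510 + 92.06 = 2602 W
η = P_load / P_source = 2510 / 2602 = 0.9646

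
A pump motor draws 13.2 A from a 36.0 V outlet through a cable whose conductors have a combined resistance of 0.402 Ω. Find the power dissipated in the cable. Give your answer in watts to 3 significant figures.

The cable is a series resistance carrying the load current; its dissipation is I²R_line.
The cable carries the full 13.2 A.
P_line = I² R_line = (13.20)² × 0.402 = 70.04 W

70.0 W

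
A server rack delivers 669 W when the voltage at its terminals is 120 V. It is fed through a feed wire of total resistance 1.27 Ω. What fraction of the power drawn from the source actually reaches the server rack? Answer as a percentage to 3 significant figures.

94.4 %

I = P / V = 669 / 120 = 5.575 A through the feed wire.
P_line = I² R_line = (5.575)² × 1.27 = 39.47 W
P_source = P_load + P_line = 669.0 + 39.47 = 708.5 W
η = P_load / P_source = 669.0 / 708.5 = 0.9443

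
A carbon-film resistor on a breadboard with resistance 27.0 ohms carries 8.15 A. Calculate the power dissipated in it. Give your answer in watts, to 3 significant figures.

Current and resistance are given, so P = I²R is the direct form.
P = (8.150 A)² × 27.0 Ω = 1793 W

1790 W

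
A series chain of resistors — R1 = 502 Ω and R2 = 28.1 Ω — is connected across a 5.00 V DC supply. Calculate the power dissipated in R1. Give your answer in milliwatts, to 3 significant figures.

In a series string the same current flows through every resistor — find that current, then P = I²R for the one we want.
R_total = 502 + 28.1 = 530.1 Ω
I = V / R_total = 5.00 / 530.1 = 0.009432 A
P_R1 = I² × R1 = (0.009432)² × 502 = 0.04466 W

44.7 mW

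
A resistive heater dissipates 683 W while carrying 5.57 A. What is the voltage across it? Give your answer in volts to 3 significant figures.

The two known quantities fix the third via V = P / I.
V = 683 / 5.570 = 122.6 V

123 V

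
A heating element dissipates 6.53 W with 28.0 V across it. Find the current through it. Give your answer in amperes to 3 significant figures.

0.233 A

The two known quantities fix the third via I = P / V.
I = 6.53 / 28.0 = 0.2332 A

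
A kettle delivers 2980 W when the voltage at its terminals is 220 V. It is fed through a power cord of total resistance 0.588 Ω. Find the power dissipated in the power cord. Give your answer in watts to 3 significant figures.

Only the current and the line resistance are needed for the I²R loss.
I = P / V = 2980 / 220 = 13.55 A through the power cord.
P_line = I² R_line = (13.55)² × 0.588 = 107.9 W

108 W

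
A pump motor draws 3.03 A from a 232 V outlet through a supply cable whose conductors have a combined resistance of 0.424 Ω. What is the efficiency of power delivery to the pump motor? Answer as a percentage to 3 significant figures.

The supply cable carries the full 3.03 A.
P_line = I² R_line = (3.030)² × 0.424 = 3.893 W
P_source = V I = 232 × 3.030 = 703.0 W; P_load = 699.1 W
η = P_load / P_source = 699.1 / 703.0 = 0.9945

99.4 %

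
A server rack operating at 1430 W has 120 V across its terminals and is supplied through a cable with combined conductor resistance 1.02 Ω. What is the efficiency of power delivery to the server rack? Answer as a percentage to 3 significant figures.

I = P / V = 1430 / 120 = 11.92 A through the cable.
P_line = I² R_line = (11.92)² × 1.02 = 144.8 W
P_source = P_load + P_line = 1430 + 144.8 = 1575 W
η = P_load / P_source = 1430 / 1575 = 0.9080

90.8 %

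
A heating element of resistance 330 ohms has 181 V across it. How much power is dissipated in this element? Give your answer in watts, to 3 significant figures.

99.3 W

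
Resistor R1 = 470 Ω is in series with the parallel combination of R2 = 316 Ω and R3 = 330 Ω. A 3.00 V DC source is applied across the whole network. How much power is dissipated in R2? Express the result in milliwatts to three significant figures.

1.86 mW

First combine the parallel branches into one equivalent R_p, then R1 + R_p is a series pair.
R_p = (316×330)/(316+330) = 161.4 Ω
R_total = 470 + 161.4 = 631.4 Ω
I = V / R_total = 3.00 / 631.4 = 0.004751 A
Voltage across the parallel pair: V_p = I × R_p = 0.004751 × 161.4 = 0.7670 V
R2 sees V_p directly, so P = V_p² / R2.
P_R2 = (0.7670)² / 316 = 0.001861 W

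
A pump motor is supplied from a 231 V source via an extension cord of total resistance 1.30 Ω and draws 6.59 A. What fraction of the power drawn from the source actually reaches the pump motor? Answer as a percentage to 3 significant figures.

The extension cord carries the full 6.59 A.
P_line = I² R_line = (6.590)² × 1.30 = 56.46 W
P_source = V I = 231 × 6.590 = 1522 W; P_load = 1466 W
η = P_load / P_source = 1466 / 1522 = 0.9629

96.3 %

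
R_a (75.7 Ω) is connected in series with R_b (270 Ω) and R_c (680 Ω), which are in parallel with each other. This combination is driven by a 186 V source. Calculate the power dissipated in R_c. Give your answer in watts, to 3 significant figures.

26.3 W

First combine the parallel branches into one equivalent R_p, then R_a + R_p is a series pair.
R_p = (270×680)/(270+680) = 193.3 Ω
R_total = 75.7 + 193.3 = 269.0 Ω
I = V / R_total = 186 / 269.0 = 0.6915 A
Voltage across the parallel pair: V_p = I × R_p = 0.6915 × 193.3 = 133.7 V
R_c is across V_p, so use P = V²/R for that branch.
P_R_c = (133.7)² / 680 = 26.27 W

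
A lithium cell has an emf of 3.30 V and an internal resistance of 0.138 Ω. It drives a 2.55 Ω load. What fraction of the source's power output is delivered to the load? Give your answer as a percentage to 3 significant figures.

94.9 %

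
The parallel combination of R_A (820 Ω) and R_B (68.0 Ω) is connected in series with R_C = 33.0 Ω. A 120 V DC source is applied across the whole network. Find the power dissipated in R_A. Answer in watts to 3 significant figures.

7.55 W

Reduce the parallel combination to a single R_p; the circuit then becomes R_p in series with the remaining resistor.
R_p = (820×68.0)/(820+68.0) = 62.79 Ω
R_total = R_p + 33.0 = 62.79 + 33.0 = 95.79 Ω
I = V / R_total = 120 / 95.79 = 1.253 A
Voltage across the parallel pair: V_p = I × R_p = 1.253 × 62.79 = 78.66 V
Use P = V²/R for R_A with V = V_p.
P_R_A = (78.66)² / 820 = 7.546 W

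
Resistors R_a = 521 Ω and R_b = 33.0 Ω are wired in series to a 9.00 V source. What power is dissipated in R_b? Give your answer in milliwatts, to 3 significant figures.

8.71 mW

The current is common to all series resistors; compute it, then apply P = I²R for the target.
R_total = 521 + 33.0 = 554.0 Ω
I = V / R_total = 9.00 / 554.0 = 0.01625 A
P_R_b = I² × R_b = (0.01625)² × 33.0 = 0.008709 W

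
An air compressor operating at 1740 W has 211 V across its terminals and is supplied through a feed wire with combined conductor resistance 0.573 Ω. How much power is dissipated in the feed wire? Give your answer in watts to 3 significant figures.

The feed wire is a series resistance carrying the load current; its dissipation is I²R_line.
I = P / V = 1740 / 211 = 8.246 A through the feed wire.
P_line = I² R_line = (8.246)² × 0.573 = 38.97 W

39.0 W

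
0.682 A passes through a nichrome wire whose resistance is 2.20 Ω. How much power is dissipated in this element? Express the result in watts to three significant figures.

With I and R stated, P = I²R applies in one step.
P = (0.6820 A)² × 2.20 Ω = 1.023 W

1.02 W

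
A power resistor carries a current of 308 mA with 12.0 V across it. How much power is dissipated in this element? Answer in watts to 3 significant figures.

With V and I both given, power follows immediately from P = V I.
P = 12.0 V × 0.3080 A = 3.696 W

3.70 W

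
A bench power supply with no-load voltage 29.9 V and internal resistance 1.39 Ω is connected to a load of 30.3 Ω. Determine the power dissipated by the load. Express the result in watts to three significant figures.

27.0 W

Load and internal resistance form a series loop — compute the loop current, then the load power via I²R.
I = ε / (r + R) = 29.9 / (1.39 + 30.3) = 0.9435 A
P_load = I² R = (0.9435)² × 30.3 = 26.97 W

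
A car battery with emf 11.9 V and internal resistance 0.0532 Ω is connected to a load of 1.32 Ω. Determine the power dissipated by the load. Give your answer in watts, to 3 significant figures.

The internal resistance and the load are in series, so the same I flows through both; get I from ε/(r+R), then I²R for the load.
I = ε / (r + R) = 11.9 / (0.0532 + 1.32) = 8.666 A
P_load = I² R = (8.666)² × 1.32 = 99.13 W

99.1 W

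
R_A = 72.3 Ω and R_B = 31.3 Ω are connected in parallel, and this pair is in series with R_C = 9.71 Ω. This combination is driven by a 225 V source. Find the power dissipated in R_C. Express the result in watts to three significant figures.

494 W

First find R_p for the parallel pair, then treat R_p + R_C as a series loop.
R_p = (72.3×31.3)/(72.3+31.3) = 21.84 Ω
R_total = R_p + 9.71 = 21.84 + 9.71 = 31.55 Ω
I = V / R_total = 225 / 31.55 = 7.131 A
R_C is the series element, so its power is I²R.
P_R_C = (7.131)² × 9.71 = 493.7 W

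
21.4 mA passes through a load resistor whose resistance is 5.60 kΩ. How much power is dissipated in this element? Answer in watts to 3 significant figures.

2.56 W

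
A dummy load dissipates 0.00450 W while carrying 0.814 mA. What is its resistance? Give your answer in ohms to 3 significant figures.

6790 Ω

Rearranging the power relation for the two known quantities gives R = P / I².
R = 0.00450 / (0.0008140)² = 6791 Ω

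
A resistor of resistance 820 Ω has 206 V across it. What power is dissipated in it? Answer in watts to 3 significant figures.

51.8 W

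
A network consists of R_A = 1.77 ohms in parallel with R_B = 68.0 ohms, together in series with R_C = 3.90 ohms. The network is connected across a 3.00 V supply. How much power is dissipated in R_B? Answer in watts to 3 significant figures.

0.0124 W

First find R_p for the parallel pair, then treat R_p + R_C as a series loop.
R_p = (1.77×68.0)/(1.77+68.0) = 1.725 Ω
R_total = R_p + 3.90 = 1.725 + 3.90 = 5.625 Ω
I = V / R_total = 3.00 / 5.625 = 0.5333 A
Voltage across the parallel pair: V_p = I × R_p = 0.5333 × 1.725 = 0.9200 V
R_B has V_p across it, so P = V_p²/R_B.
P_R_B = (0.9200)² / 68.0 = 0.01245 W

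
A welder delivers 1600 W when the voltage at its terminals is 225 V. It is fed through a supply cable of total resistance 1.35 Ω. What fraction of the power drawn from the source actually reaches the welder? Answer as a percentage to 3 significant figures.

I = P / V = 1600 / 225 = 7.111 A through the supply cable.
P_line = I² R_line = (7.111)² × 1.35 = 68.27 W
P_source = P_load + P_line = 1600 + 68.27 = 1668 W
η = P_load / P_source = 1600 / 1668 = 0.9591

95.9 %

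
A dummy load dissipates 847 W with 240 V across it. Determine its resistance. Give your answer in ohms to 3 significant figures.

68.0 Ω

Rearranging the power relation for the two known quantities gives R = V² / P.
R = (240)² / 847 = 68.00 Ω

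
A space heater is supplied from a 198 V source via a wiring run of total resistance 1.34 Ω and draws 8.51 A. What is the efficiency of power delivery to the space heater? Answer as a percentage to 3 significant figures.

94.2 %

The wiring run carries the full 8.51 A.
P_line = I² R_line = (8.510)² × 1.34 = 97.04 W
P_source = V I = 198 × 8.510 = 1685 W; P_load = 1588 W
η = P_load / P_source = 1588 / 1685 = 0.9424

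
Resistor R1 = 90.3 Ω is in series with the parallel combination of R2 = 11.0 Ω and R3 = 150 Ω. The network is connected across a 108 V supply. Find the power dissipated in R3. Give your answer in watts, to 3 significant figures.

0.808 W

Reduce the parallel pair to R_p first; the network is then a simple series string.
R_p = (11.0×150)/(11.0+150) = 10.25 Ω
R_total = 90.3 + 10.25 = 100.5 Ω
I = V / R_total = 108 / 100.5 = 1.074 A
Voltage across the parallel pair: V_p = I × R_p = 1.074 × 10.25 = 11.01 V
With V_p across R3, its power is V_p²/R3.
P_R3 = (11.01)² / 150 = 0.8078 W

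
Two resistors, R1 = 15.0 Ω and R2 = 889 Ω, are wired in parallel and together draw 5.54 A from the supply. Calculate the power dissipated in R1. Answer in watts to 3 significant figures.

445 W

The branches share the same voltage, but only the total current is given — find V from the equivalent resistance first.
1/R_eq = 1/15.0 + 1/889 ⇒ R_eq = 14.75 Ω
V = I_total × R_eq = 5.540 × 14.75 = 81.72 V
P_R1 = V² / R1 = (81.72)² / 15.0 = 445.2 W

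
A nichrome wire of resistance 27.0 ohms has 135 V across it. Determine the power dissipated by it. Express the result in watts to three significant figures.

675 W

With V across and R both known, P = V²/R gives the dissipation directly.
P = (135 V)² / 27.0 Ω = 675.0 W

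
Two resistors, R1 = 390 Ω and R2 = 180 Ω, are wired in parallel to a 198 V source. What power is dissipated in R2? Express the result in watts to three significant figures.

218 W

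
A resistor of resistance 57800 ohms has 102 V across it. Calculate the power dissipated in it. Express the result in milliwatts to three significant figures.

180 mW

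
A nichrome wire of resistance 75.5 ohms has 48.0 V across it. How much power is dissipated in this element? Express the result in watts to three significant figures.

30.5 W

V and R are stated; P = V²/R avoids computing the current.
P = (48.0 V)² / 75.5 Ω = 30.52 W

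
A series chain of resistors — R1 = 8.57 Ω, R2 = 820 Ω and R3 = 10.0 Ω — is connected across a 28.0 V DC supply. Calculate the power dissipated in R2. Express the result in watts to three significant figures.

0.914 W

In a series string the same current flows through every resistor — find that current, then P = I²R for the one we want.
R_total = 8.57 + 820 + 10.0 = 838.6 Ω
I = V / R_total = 28.0 / 838.6 = 0.03339 A
P_R2 = I² × R2 = (0.03339)² × 820 = 0.9142 W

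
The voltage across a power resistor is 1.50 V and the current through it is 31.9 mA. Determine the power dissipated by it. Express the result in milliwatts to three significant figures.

With V and I both given, power follows immediately from P = V I.
P = 1.50 V × 0.03190 A = 0.04785 W

47.8 mW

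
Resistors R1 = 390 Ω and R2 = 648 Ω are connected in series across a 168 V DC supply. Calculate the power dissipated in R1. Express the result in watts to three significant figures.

10.2 W

Since the resistors are in series they all carry the loop current I = V/R_total; the power in any one is I²R.
R_total = 390 + 648 = 1038 Ω
I = V / R_total = 168 / 1038 = 0.1618 A
P_R1 = I² × R1 = (0.1618)² × 390 = 10.22 W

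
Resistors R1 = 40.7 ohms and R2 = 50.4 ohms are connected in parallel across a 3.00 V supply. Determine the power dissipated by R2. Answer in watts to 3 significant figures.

0.179 W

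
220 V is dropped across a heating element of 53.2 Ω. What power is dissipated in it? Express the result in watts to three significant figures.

With V across and R both known, P = V²/R gives the dissipation directly.
P = (220 V)² / 53.2 Ω = 909.8 W

910 W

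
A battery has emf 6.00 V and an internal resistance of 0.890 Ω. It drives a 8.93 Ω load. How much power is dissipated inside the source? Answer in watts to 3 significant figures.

Internal loss is I²r, with I set by the total series resistance r+R.
I = ε / (r + R) = 6.00 / (0.890 + 8.93) = 0.6110 A
P_int = I² r = (0.6110)² × 0.890 = 0.3323 W

0.332 W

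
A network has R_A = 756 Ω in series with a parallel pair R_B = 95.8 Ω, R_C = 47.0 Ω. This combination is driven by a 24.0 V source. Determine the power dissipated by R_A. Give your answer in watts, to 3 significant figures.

0.702 W

Replace R_B and R_C with their parallel equivalent so the circuit becomes R_A in series with R_p.
R_p = (95.8×47.0)/(95.8+47.0) = 31.53 Ω
R_total = 756 + 31.53 = 787.5 Ω
I = V / R_total = 24.0 / 787.5 = 0.03047 A
All the current flows through R_A; use P = I²R.
P_R_A = (0.03047)² × 756 = 0.7021 W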